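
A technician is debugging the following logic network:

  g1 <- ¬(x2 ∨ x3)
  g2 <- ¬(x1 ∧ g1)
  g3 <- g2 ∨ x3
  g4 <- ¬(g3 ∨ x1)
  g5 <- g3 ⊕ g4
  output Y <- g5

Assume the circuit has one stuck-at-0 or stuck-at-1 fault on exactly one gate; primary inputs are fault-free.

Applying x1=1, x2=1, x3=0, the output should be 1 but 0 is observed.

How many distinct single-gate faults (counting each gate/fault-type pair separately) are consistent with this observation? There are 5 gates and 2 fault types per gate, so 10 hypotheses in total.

Fault-free: g1=0, g2=1, g3=1, g4=0, g5=1 → 1. Observed 0.
  g1 stuck-at-0: output 1 ✗
  g1 stuck-at-1: output 0 ✓
  g2 stuck-at-0: output 0 ✓
  g2 stuck-at-1: output 1 ✗
  g3 stuck-at-0: output 0 ✓
  g3 stuck-at-1: output 1 ✗
  g4 stuck-at-0: output 1 ✗
  g4 stuck-at-1: output 0 ✓
  g5 stuck-at-0: output 0 ✓
  g5 stuck-at-1: output 1 ✗
Consistent faults: {g1 stuck-at-1, g2 stuck-at-0, g3 stuck-at-0, g4 stuck-at-1, g5 stuck-at-0} — 5 in all.

5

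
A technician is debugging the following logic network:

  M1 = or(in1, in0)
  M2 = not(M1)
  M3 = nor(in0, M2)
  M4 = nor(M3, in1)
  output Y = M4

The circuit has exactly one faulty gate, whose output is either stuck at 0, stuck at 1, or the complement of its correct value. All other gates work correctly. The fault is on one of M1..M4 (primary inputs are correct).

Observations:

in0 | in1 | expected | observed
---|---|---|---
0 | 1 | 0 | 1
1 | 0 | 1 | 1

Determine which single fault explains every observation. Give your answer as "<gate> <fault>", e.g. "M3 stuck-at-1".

M4 stuck-at-1

Fault-free values for test 1 (in0=0, in1=1): M1=1, M2=0, M3=1, M4=0, giving Y=0. Observed 1.
Test 1: faults giving observed 1 are {M4 stuck-at-1, M4 inverted output}.
Test 2 (in0=1, in1=0): fault-free M1=1, M2=0, M3=0, M4=1 → 1; observed 1. Eliminates M4 inverted output.
Only M4 stuck-at-1 is consistent with every test.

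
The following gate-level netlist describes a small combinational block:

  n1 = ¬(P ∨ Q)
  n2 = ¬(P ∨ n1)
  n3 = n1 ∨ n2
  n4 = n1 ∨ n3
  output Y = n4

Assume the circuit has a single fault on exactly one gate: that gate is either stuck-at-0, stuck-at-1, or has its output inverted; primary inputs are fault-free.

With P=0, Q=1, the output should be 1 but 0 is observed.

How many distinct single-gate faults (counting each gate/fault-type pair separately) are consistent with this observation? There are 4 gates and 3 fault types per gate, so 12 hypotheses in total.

6

Fault-free: n1=0, n2=1, n3=1, n4=1 → 1. Observed 0.
  n1 stuck-at-0: output 1 ✗
  n1 stuck-at-1: output 1 ✗
  n1 inverted output: output 1 ✗
  n2 stuck-at-0: output 0 ✓
  n2 stuck-at-1: output 1 ✗
  n2 inverted output: output 0 ✓
  n3 stuck-at-0: output 0 ✓
  n3 stuck-at-1: output 1 ✗
  n3 inverted output: output 0 ✓
  n4 stuck-at-0: output 0 ✓
  n4 stuck-at-1: output 1 ✗
  n4 inverted output: output 0 ✓
Consistent faults: {n2 stuck-at-0, n2 inverted output, n3 stuck-at-0, n3 inverted output, n4 stuck-at-0, n4 inverted output} — 6 in all.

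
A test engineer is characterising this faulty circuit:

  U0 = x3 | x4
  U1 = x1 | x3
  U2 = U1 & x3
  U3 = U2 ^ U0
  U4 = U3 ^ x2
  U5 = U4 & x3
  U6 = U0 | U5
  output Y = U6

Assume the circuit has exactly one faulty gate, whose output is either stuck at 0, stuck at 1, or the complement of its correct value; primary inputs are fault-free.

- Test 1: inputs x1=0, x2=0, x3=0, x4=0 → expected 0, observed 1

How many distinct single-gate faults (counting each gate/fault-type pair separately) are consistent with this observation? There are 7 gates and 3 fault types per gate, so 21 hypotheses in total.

6

Fault-free: U0=0, U1=0, U2=0, U3=0, U4=0, U5=0, U6=0 → 0. Observed 1.
  U0: stuck-at-1, inverted output ✓; others ✗
  U1: none of the 3 fault types match ✗
  U2: none of the 3 fault types match ✗
  U3: none of the 3 fault types match ✗
  U4: none of the 3 fault types match ✗
  U5: stuck-at-1, inverted output ✓; others ✗
  U6: stuck-at-1, inverted output ✓; others ✗
Consistent faults: {U0 stuck-at-1, U0 inverted output, U5 stuck-at-1, U5 inverted output, U6 stuck-at-1, U6 inverted output} — 6 in all.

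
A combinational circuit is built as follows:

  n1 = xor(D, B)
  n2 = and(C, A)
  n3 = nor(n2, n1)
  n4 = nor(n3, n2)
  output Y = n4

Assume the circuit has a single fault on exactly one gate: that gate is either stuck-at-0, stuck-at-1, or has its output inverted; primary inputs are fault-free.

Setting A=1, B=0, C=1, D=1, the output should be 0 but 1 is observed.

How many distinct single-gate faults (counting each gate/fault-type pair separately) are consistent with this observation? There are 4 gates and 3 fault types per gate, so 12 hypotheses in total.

Fault-free: n1=1, n2=1, n3=0, n4=0 → 0. Observed 1.
  n1 stuck-at-0: output 0 ✗
  n1 stuck-at-1: output 0 ✗
  n1 inverted output: output 0 ✗
  n2 stuck-at-0: output 1 ✓
  n2 stuck-at-1: output 0 ✗
  n2 inverted output: output 1 ✓
  n3 stuck-at-0: output 0 ✗
  n3 stuck-at-1: output 0 ✗
  n3 inverted output: output 0 ✗
  n4 stuck-at-0: output 0 ✗
  n4 stuck-at-1: output 1 ✓
  n4 inverted output: output 1 ✓
Consistent faults: {n2 stuck-at-0, n2 inverted output, n4 stuck-at-1, n4 inverted output} — 4 in all.

4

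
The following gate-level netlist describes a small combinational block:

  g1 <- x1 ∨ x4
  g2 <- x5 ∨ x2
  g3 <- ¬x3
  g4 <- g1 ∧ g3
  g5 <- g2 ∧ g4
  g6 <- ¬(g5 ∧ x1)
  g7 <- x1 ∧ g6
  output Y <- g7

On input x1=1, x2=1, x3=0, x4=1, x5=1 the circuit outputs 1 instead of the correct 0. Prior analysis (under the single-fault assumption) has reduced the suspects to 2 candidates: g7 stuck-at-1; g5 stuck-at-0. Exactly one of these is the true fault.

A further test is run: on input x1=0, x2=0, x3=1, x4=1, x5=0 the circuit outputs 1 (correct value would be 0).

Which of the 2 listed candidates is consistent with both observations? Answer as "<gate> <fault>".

g7 stuck-at-1

Evaluate each candidate on input x1=0, x2=0, x3=1, x4=1, x5=0:
  g7 stuck-at-1: g1=1, g2=0, g3=0, g4=0, g5=0, g6=1, g7=1 [stuck-at-1] → 1 — matches
  g5 stuck-at-0: g1=1, g2=0, g3=0, g4=0, g5=0 [stuck-at-0], g6=1, g7=0 → 0 — eliminated
Only g7 stuck-at-1 reproduces the observed 1.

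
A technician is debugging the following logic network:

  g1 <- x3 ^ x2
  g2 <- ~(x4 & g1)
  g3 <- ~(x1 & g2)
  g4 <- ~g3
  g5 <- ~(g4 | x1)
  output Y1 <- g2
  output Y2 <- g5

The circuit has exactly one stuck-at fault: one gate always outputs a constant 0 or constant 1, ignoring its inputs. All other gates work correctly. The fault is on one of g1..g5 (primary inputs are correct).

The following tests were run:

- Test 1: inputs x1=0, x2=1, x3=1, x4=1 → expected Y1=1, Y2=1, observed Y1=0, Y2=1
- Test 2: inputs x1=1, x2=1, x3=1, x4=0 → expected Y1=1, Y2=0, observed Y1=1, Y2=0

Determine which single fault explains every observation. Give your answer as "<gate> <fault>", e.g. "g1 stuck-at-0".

g1 stuck-at-1

Fault-free values for test 1 (x1=0, x2=1, x3=1, x4=1): g1=0, g2=1, g3=1, g4=0, g5=1, giving Y1=1, Y2=1. Observed Y1=0, Y2=1.
Test 1: faults giving observed Y1=0, Y2=1 are {g1 stuck-at-1, g2 stuck-at-0}.
Test 2 (x1=1, x2=1, x3=1, x4=0): fault-free g1=0, g2=1, g3=0, g4=1, g5=0 → Y1=1, Y2=0; observed Y1=1, Y2=0. Eliminates g2 stuck-at-0.
Only g1 stuck-at-1 is consistent with every test.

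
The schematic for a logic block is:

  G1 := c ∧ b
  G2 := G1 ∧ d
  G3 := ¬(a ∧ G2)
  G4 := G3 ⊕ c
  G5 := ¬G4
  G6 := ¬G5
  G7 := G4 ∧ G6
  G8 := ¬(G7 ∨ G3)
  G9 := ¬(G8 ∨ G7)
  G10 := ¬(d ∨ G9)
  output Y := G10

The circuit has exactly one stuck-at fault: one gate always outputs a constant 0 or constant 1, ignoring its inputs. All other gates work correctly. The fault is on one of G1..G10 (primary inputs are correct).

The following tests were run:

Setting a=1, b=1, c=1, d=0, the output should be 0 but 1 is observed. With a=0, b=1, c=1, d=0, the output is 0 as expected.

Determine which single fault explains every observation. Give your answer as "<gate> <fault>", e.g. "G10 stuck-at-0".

G2 stuck-at-1

Fault-free values for test 1 (a=1, b=1, c=1, d=0): G1=1, G2=0, G3=1, G4=0, G5=1, G6=0, G7=0, G8=0, G9=1, G10=0, giving Y=0. Observed 1.
Test 1: faults giving observed 1 are {G2 stuck-at-1, G3 stuck-at-0, G4 stuck-at-1, G7 stuck-at-1, G8 stuck-at-1, G9 stuck-at-0, G10 stuck-at-1}.
Test 2 (a=0, b=1, c=1, d=0): fault-free G1=1, G2=0, G3=1, G4=0, G5=1, G6=0, G7=0, G8=0, G9=1, G10=0 → 0; observed 0. Eliminates G3 stuck-at-0, G4 stuck-at-1, G7 stuck-at-1, G8 stuck-at-1, G9 stuck-at-0, G10 stuck-at-1.
Only G2 stuck-at-1 is consistent with every test.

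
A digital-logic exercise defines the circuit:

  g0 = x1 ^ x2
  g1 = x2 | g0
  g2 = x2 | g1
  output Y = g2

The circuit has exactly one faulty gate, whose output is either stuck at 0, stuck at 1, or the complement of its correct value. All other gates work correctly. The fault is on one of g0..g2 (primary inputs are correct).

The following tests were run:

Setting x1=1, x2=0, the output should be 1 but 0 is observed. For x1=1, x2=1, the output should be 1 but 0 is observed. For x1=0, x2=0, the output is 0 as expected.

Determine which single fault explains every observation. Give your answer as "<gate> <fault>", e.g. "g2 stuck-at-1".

Fault-free values for test 1 (x1=1, x2=0): g0=1, g1=1, g2=1, giving Y=1. Observed 0.
Test 1: faults giving observed 0 are {g0 stuck-at-0, g0 inverted output, g1 stuck-at-0, g1 inverted output, g2 stuck-at-0, g2 inverted output}.
Test 2 (x1=1, x2=1): fault-free g0=0, g1=1, g2=1 → 1; observed 0. Eliminates g0 stuck-at-0, g0 inverted output, g1 stuck-at-0, g1 inverted output.
Test 3 (x1=0, x2=0): fault-free g0=0, g1=0, g2=0 → 0; observed 0. Eliminates g2 inverted output.
Only g2 stuck-at-0 is consistent with every test.

g2 stuck-at-0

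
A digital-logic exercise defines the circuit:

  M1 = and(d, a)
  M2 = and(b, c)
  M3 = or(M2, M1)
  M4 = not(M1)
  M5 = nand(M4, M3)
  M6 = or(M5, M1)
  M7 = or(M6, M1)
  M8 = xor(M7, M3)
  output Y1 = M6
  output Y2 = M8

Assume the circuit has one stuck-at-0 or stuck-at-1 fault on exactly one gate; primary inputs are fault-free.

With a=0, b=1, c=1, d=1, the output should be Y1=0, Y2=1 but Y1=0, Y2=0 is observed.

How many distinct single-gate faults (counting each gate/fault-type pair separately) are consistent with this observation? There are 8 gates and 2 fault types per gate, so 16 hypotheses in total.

Fault-free: M1=0, M2=1, M3=1, M4=1, M5=0, M6=0, M7=0, M8=1 → Y1=0, Y2=1. Observed Y1=0, Y2=0.
  M1: none of the 2 fault types match ✗
  M2: none of the 2 fault types match ✗
  M3: none of the 2 fault types match ✗
  M4: none of the 2 fault types match ✗
  M5: none of the 2 fault types match ✗
  M6: none of the 2 fault types match ✗
  M7: stuck-at-1 ✓; others ✗
  M8: stuck-at-0 ✓; others ✗
Consistent faults: {M7 stuck-at-1, M8 stuck-at-0} — 2 in all.

2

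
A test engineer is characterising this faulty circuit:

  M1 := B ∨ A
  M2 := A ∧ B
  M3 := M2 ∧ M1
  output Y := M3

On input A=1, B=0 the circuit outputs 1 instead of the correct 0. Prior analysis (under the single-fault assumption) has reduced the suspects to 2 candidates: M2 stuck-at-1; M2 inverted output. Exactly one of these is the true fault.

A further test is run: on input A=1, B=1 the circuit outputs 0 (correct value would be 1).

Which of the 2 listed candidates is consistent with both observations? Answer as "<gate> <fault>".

M2 inverted output

Evaluate each candidate on input A=1, B=1:
  M2 stuck-at-1: M1=1, M2=1 [stuck-at-1], M3=1 → 1 — eliminated
  M2 inverted output: M1=1, M2=0 [inverted output], M3=0 → 0 — matches
Only M2 inverted output reproduces the observed 0.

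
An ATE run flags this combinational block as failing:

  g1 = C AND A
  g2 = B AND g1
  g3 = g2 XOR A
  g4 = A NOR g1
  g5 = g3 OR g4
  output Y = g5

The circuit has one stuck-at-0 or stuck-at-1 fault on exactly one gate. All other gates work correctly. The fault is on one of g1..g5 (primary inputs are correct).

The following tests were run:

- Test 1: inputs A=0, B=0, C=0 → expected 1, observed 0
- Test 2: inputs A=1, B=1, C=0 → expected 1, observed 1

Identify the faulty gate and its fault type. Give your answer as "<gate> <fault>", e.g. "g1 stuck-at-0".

g4 stuck-at-0

Fault-free values for test 1 (A=0, B=0, C=0): g1=0, g2=0, g3=0, g4=1, g5=1, giving Y=1. Observed 0.
Test 1: faults giving observed 0 are {g1 stuck-at-1, g4 stuck-at-0, g5 stuck-at-0}.
Test 2 (A=1, B=1, C=0): fault-free g1=0, g2=0, g3=1, g4=0, g5=1 → 1; observed 1. Eliminates g1 stuck-at-1, g5 stuck-at-0.
Only g4 stuck-at-0 is consistent with every test.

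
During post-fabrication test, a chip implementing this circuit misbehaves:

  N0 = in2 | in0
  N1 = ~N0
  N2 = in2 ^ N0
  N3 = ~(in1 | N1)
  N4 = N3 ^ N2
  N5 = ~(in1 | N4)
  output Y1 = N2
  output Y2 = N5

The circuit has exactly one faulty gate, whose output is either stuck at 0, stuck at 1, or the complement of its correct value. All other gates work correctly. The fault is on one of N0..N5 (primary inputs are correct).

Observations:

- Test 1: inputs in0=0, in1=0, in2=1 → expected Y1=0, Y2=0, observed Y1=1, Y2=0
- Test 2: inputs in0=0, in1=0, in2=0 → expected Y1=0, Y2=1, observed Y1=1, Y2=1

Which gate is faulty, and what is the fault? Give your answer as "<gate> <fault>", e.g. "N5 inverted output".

N0 inverted output

Fault-free values for test 1 (in0=0, in1=0, in2=1): N0=1, N1=0, N2=0, N3=1, N4=1, N5=0, giving Y1=0, Y2=0. Observed Y1=1, Y2=0.
Test 1: faults giving observed Y1=1, Y2=0 are {N0 stuck-at-0, N0 inverted output}.
Test 2 (in0=0, in1=0, in2=0): fault-free N0=0, N1=1, N2=0, N3=0, N4=0, N5=1 → Y1=0, Y2=1; observed Y1=1, Y2=1. Eliminates N0 stuck-at-0.
Only N0 inverted output is consistent with every test.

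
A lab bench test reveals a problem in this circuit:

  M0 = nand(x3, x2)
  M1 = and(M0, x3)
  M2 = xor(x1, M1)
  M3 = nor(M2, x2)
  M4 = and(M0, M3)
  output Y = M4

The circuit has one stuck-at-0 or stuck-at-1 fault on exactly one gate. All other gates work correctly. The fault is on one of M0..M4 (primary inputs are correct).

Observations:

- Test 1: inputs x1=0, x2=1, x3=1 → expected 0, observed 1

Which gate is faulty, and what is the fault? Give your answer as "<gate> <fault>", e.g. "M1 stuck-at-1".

M4 stuck-at-1

Fault-free values for test 1 (x1=0, x2=1, x3=1): M0=0, M1=0, M2=0, M3=0, M4=0, giving Y=0. Observed 1.
Test 1: faults giving observed 1 are {M4 stuck-at-1}.
Only M4 stuck-at-1 is consistent with every test.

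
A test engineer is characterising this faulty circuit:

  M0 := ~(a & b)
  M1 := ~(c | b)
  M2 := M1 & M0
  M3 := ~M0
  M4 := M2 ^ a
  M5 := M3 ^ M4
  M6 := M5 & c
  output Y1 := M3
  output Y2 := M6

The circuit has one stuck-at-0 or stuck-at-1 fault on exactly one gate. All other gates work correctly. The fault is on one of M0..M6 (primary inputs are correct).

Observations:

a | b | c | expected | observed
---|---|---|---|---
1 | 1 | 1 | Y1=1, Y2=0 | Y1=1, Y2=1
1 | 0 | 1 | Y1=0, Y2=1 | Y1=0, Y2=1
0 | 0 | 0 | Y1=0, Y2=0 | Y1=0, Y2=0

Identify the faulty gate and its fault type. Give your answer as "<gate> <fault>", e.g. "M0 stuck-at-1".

Fault-free values for test 1 (a=1, b=1, c=1): M0=0, M1=0, M2=0, M3=1, M4=1, M5=0, M6=0, giving Y1=1, Y2=0. Observed Y1=1, Y2=1.
Test 1: faults giving observed Y1=1, Y2=1 are {M2 stuck-at-1, M4 stuck-at-0, M5 stuck-at-1, M6 stuck-at-1}.
Test 2 (a=1, b=0, c=1): fault-free M0=1, M1=0, M2=0, M3=0, M4=1, M5=1, M6=1 → Y1=0, Y2=1; observed Y1=0, Y2=1. Eliminates M2 stuck-at-1, M4 stuck-at-0.
Test 3 (a=0, b=0, c=0): fault-free M0=1, M1=1, M2=1, M3=0, M4=1, M5=1, M6=0 → Y1=0, Y2=0; observed Y1=0, Y2=0. Eliminates M6 stuck-at-1.
Only M5 stuck-at-1 is consistent with every test.

M5 stuck-at-1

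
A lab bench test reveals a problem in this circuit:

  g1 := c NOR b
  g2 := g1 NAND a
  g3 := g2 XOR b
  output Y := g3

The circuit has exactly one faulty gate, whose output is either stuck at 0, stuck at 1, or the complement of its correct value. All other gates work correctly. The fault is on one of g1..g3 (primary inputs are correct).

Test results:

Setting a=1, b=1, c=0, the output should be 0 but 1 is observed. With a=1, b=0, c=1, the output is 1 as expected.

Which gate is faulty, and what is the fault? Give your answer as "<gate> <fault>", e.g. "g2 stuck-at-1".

Fault-free values for test 1 (a=1, b=1, c=0): g1=0, g2=1, g3=0, giving Y=0. Observed 1.
Test 1: faults giving observed 1 are {g1 stuck-at-1, g1 inverted output, g2 stuck-at-0, g2 inverted output, g3 stuck-at-1, g3 inverted output}.
Test 2 (a=1, b=0, c=1): fault-free g1=0, g2=1, g3=1 → 1; observed 1. Eliminates g1 stuck-at-1, g1 inverted output, g2 stuck-at-0, g2 inverted output, g3 inverted output.
Only g3 stuck-at-1 is consistent with every test.

g3 stuck-at-1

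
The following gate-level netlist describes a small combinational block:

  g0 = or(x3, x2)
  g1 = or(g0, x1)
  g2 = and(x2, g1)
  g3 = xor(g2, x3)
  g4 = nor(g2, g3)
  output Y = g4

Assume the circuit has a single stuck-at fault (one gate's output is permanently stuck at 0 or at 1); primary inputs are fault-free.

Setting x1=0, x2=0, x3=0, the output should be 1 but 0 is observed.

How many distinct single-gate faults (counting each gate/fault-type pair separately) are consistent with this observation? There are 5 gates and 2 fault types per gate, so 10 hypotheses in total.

Fault-free: g0=0, g1=0, g2=0, g3=0, g4=1 → 1. Observed 0.
  g0 stuck-at-0: output 1 ✗
  g0 stuck-at-1: output 1 ✗
  g1 stuck-at-0: output 1 ✗
  g1 stuck-at-1: output 1 ✗
  g2 stuck-at-0: output 1 ✗
  g2 stuck-at-1: output 0 ✓
  g3 stuck-at-0: output 1 ✗
  g3 stuck-at-1: output 0 ✓
  g4 stuck-at-0: output 0 ✓
  g4 stuck-at-1: output 1 ✗
Consistent faults: {g2 stuck-at-1, g3 stuck-at-1, g4 stuck-at-0} — 3 in all.

3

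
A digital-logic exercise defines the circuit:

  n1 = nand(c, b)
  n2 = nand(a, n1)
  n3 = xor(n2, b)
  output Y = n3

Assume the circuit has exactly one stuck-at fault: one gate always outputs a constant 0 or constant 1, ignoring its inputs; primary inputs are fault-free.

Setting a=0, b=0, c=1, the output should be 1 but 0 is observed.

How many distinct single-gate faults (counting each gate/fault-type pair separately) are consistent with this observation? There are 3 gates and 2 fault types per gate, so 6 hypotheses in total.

2

Fault-free: n1=1, n2=1, n3=1 → 1. Observed 0.
  n1 stuck-at-0: output 1 ✗
  n1 stuck-at-1: output 1 ✗
  n2 stuck-at-0: output 0 ✓
  n2 stuck-at-1: output 1 ✗
  n3 stuck-at-0: output 0 ✓
  n3 stuck-at-1: output 1 ✗
Consistent faults: {n2 stuck-at-0, n3 stuck-at-0} — 2 in all.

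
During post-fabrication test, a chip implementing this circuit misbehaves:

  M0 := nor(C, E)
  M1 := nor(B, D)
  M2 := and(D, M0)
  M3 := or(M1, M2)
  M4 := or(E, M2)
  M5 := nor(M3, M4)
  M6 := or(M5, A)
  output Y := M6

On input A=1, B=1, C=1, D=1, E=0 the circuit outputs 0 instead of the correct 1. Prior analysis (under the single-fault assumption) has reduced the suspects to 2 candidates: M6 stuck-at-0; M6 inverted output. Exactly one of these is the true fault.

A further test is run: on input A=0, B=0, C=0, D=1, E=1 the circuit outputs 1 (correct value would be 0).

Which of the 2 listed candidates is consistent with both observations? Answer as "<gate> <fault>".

M6 inverted output

Evaluate each candidate on input A=0, B=0, C=0, D=1, E=1:
  M6 stuck-at-0: M0=0, M1=0, M2=0, M3=0, M4=1, M5=0, M6=0 [stuck-at-0] → 0 — eliminated
  M6 inverted output: M0=0, M1=0, M2=0, M3=0, M4=1, M5=0, M6=1 [inverted output] → 1 — matches
Only M6 inverted output reproduces the observed 1.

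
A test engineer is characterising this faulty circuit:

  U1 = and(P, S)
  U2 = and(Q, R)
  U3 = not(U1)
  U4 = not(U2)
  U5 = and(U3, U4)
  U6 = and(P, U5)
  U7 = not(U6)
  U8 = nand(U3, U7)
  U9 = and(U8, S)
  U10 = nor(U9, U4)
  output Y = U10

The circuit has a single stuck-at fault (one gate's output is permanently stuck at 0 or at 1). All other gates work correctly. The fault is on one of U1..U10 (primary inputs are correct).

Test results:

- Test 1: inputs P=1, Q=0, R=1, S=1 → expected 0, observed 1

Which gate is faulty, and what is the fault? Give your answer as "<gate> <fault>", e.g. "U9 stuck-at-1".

U10 stuck-at-1

Fault-free values for test 1 (P=1, Q=0, R=1, S=1): U1=1, U2=0, U3=0, U4=1, U5=0, U6=0, U7=1, U8=1, U9=1, U10=0, giving Y=0. Observed 1.
Test 1: faults giving observed 1 are {U10 stuck-at-1}.
Only U10 stuck-at-1 is consistent with every test.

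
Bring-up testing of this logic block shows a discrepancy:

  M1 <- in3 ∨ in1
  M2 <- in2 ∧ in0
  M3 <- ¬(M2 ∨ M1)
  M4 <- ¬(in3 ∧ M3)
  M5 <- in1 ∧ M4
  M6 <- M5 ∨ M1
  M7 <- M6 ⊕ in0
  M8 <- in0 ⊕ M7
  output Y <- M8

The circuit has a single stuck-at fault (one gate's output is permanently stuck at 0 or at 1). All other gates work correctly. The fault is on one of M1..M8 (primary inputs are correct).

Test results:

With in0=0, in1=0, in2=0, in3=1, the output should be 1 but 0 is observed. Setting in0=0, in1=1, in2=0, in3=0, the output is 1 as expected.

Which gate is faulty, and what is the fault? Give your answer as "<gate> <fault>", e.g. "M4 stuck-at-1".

Fault-free values for test 1 (in0=0, in1=0, in2=0, in3=1): M1=1, M2=0, M3=0, M4=1, M5=0, M6=1, M7=1, M8=1, giving Y=1. Observed 0.
Test 1: faults giving observed 0 are {M1 stuck-at-0, M6 stuck-at-0, M7 stuck-at-0, M8 stuck-at-0}.
Test 2 (in0=0, in1=1, in2=0, in3=0): fault-free M1=1, M2=0, M3=0, M4=1, M5=1, M6=1, M7=1, M8=1 → 1; observed 1. Eliminates M6 stuck-at-0, M7 stuck-at-0, M8 stuck-at-0.
Only M1 stuck-at-0 is consistent with every test.

M1 stuck-at-0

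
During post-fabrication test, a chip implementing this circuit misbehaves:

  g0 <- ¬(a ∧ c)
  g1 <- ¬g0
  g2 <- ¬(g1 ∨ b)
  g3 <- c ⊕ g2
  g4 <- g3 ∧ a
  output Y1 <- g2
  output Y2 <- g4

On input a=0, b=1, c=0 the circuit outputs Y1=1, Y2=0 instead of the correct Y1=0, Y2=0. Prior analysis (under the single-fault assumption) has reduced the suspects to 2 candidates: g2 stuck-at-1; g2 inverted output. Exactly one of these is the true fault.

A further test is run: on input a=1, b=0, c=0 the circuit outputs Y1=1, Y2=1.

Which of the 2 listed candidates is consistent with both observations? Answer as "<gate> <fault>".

Evaluate each candidate on input a=1, b=0, c=0:
  g2 stuck-at-1: g0=1, g1=0, g2=1 [stuck-at-1], g3=1, g4=1 → Y1=1, Y2=1 — matches
  g2 inverted output: g0=1, g1=0, g2=0 [inverted output], g3=0, g4=0 → Y1=0, Y2=0 — eliminated
Only g2 stuck-at-1 reproduces the observed Y1=1, Y2=1.

g2 stuck-at-1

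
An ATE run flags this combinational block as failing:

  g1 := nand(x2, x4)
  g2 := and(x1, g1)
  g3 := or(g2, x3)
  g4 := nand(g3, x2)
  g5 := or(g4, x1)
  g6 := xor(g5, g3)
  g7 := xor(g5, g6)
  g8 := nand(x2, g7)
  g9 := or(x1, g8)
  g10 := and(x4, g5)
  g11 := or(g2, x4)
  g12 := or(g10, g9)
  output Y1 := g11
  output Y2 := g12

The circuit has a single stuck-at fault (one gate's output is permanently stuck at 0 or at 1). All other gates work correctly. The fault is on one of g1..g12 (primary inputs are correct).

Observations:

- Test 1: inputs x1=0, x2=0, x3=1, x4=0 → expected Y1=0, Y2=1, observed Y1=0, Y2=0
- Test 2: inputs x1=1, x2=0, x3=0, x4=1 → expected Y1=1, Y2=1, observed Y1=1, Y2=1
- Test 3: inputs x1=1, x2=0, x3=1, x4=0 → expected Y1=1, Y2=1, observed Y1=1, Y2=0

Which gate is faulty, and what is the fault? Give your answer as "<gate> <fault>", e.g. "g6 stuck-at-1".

g9 stuck-at-0

Fault-free values for test 1 (x1=0, x2=0, x3=1, x4=0): g1=1, g2=0, g3=1, g4=1, g5=1, g6=0, g7=1, g8=1, g9=1, g10=0, g11=0, g12=1, giving Y1=0, Y2=1. Observed Y1=0, Y2=0.
Test 1: faults giving observed Y1=0, Y2=0 are {g8 stuck-at-0, g9 stuck-at-0, g12 stuck-at-0}.
Test 2 (x1=1, x2=0, x3=0, x4=1): fault-free g1=1, g2=1, g3=1, g4=1, g5=1, g6=0, g7=1, g8=1, g9=1, g10=1, g11=1, g12=1 → Y1=1, Y2=1; observed Y1=1, Y2=1. Eliminates g12 stuck-at-0.
Test 3 (x1=1, x2=0, x3=1, x4=0): fault-free g1=1, g2=1, g3=1, g4=1, g5=1, g6=0, g7=1, g8=1, g9=1, g10=0, g11=1, g12=1 → Y1=1, Y2=1; observed Y1=1, Y2=0. Eliminates g8 stuck-at-0.
Only g9 stuck-at-0 is consistent with every test.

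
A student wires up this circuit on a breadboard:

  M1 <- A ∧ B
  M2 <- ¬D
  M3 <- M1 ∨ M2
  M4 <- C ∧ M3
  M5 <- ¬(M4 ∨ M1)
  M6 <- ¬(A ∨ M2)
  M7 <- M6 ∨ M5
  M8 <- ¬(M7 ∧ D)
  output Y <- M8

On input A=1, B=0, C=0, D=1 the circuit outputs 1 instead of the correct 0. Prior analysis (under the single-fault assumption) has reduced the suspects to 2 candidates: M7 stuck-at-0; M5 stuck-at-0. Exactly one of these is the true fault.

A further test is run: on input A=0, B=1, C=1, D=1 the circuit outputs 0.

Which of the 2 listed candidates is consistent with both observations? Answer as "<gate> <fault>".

M5 stuck-at-0

Evaluate each candidate on input A=0, B=1, C=1, D=1:
  M7 stuck-at-0: M1=0, M2=0, M3=0, M4=0, M5=1, M6=1, M7=0 [stuck-at-0], M8=1 → 1 — eliminated
  M5 stuck-at-0: M1=0, M2=0, M3=0, M4=0, M5=0 [stuck-at-0], M6=1, M7=1, M8=0 → 0 — matches
Only M5 stuck-at-0 reproduces the observed 0.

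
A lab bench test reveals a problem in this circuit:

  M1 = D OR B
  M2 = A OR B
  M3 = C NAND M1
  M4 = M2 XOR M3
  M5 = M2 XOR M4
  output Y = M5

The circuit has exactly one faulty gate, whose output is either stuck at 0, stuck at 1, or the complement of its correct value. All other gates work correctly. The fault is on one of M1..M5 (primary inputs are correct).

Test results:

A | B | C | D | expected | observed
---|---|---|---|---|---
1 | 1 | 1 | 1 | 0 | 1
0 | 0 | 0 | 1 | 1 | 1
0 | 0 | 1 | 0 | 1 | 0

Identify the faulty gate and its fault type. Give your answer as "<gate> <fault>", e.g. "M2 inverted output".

M1 inverted output

Fault-free values for test 1 (A=1, B=1, C=1, D=1): M1=1, M2=1, M3=0, M4=1, M5=0, giving Y=0. Observed 1.
Test 1: faults giving observed 1 are {M1 stuck-at-0, M1 inverted output, M3 stuck-at-1, M3 inverted output, M4 stuck-at-0, M4 inverted output, M5 stuck-at-1, M5 inverted output}.
Test 2 (A=0, B=0, C=0, D=1): fault-free M1=1, M2=0, M3=1, M4=1, M5=1 → 1; observed 1. Eliminates M3 inverted output, M4 stuck-at-0, M4 inverted output, M5 inverted output.
Test 3 (A=0, B=0, C=1, D=0): fault-free M1=0, M2=0, M3=1, M4=1, M5=1 → 1; observed 0. Eliminates M1 stuck-at-0, M3 stuck-at-1, M5 stuck-at-1.
Only M1 inverted output is consistent with every test.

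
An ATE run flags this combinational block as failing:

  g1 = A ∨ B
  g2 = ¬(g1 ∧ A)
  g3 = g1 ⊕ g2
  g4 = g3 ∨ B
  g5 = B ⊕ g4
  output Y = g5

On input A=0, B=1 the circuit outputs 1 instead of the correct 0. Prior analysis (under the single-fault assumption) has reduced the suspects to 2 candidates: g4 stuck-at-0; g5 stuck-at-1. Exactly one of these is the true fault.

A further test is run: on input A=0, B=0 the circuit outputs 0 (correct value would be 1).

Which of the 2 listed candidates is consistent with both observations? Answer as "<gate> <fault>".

g4 stuck-at-0

Evaluate each candidate on input A=0, B=0:
  g4 stuck-at-0: g1=0, g2=1, g3=1, g4=0 [stuck-at-0], g5=0 → 0 — matches
  g5 stuck-at-1: g1=0, g2=1, g3=1, g4=1, g5=1 [stuck-at-1] → 1 — eliminated
Only g4 stuck-at-0 reproduces the observed 0.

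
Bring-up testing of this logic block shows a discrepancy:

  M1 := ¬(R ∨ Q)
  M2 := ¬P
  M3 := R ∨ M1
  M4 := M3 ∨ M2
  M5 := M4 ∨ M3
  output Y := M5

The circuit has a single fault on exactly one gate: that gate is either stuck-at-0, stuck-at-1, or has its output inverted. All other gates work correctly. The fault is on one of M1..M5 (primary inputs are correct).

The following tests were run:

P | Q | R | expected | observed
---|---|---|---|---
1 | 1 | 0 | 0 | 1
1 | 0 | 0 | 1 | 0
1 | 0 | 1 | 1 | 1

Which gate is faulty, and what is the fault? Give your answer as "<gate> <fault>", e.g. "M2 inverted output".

M1 inverted output

Fault-free values for test 1 (P=1, Q=1, R=0): M1=0, M2=0, M3=0, M4=0, M5=0, giving Y=0. Observed 1.
Test 1: faults giving observed 1 are {M1 stuck-at-1, M1 inverted output, M2 stuck-at-1, M2 inverted output, M3 stuck-at-1, M3 inverted output, M4 stuck-at-1, M4 inverted output, M5 stuck-at-1, M5 inverted output}.
Test 2 (P=1, Q=0, R=0): fault-free M1=1, M2=0, M3=1, M4=1, M5=1 → 1; observed 0. Eliminates M1 stuck-at-1, M2 stuck-at-1, M2 inverted output, M3 stuck-at-1, M4 stuck-at-1, M4 inverted output, M5 stuck-at-1.
Test 3 (P=1, Q=0, R=1): fault-free M1=0, M2=0, M3=1, M4=1, M5=1 → 1; observed 1. Eliminates M3 inverted output, M5 inverted output.
Only M1 inverted output is consistent with every test.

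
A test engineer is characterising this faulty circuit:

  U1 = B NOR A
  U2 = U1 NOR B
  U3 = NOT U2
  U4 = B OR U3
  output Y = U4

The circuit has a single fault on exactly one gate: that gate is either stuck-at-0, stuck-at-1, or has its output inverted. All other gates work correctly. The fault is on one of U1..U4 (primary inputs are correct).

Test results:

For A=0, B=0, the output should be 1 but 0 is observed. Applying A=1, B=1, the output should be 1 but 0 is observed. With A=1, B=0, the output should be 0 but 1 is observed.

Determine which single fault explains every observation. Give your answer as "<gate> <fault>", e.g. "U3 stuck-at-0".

U4 inverted output

Fault-free values for test 1 (A=0, B=0): U1=1, U2=0, U3=1, U4=1, giving Y=1. Observed 0.
Test 1: faults giving observed 0 are {U1 stuck-at-0, U1 inverted output, U2 stuck-at-1, U2 inverted output, U3 stuck-at-0, U3 inverted output, U4 stuck-at-0, U4 inverted output}.
Test 2 (A=1, B=1): fault-free U1=0, U2=0, U3=1, U4=1 → 1; observed 0. Eliminates U1 stuck-at-0, U1 inverted output, U2 stuck-at-1, U2 inverted output, U3 stuck-at-0, U3 inverted output.
Test 3 (A=1, B=0): fault-free U1=0, U2=1, U3=0, U4=0 → 0; observed 1. Eliminates U4 stuck-at-0.
Only U4 inverted output is consistent with every test.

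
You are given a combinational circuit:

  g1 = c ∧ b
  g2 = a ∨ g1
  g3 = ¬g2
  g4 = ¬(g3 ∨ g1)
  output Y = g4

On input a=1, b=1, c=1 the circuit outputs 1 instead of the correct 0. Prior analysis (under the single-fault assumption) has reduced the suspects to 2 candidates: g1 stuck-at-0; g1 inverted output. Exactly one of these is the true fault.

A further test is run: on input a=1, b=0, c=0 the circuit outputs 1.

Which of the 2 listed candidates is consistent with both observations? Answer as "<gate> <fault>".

g1 stuck-at-0

Evaluate each candidate on input a=1, b=0, c=0:
  g1 stuck-at-0: g1=0 [stuck-at-0], g2=1, g3=0, g4=1 → 1 — matches
  g1 inverted output: g1=1 [inverted output], g2=1, g3=0, g4=0 → 0 — eliminated
Only g1 stuck-at-0 reproduces the observed 1.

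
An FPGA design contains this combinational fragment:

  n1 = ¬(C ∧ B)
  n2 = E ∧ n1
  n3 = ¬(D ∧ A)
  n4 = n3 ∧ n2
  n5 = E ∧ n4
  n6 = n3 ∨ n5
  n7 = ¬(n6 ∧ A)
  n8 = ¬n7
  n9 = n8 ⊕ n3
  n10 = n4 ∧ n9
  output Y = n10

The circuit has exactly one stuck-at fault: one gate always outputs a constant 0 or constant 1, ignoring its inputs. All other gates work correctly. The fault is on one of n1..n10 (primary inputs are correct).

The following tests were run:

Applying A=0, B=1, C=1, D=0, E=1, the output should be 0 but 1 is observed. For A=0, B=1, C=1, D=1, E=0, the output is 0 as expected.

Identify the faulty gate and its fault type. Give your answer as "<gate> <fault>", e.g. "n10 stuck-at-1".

Fault-free values for test 1 (A=0, B=1, C=1, D=0, E=1): n1=0, n2=0, n3=1, n4=0, n5=0, n6=1, n7=1, n8=0, n9=1, n10=0, giving Y=0. Observed 1.
Test 1: faults giving observed 1 are {n1 stuck-at-1, n2 stuck-at-1, n4 stuck-at-1, n10 stuck-at-1}.
Test 2 (A=0, B=1, C=1, D=1, E=0): fault-free n1=0, n2=0, n3=1, n4=0, n5=0, n6=1, n7=1, n8=0, n9=1, n10=0 → 0; observed 0. Eliminates n2 stuck-at-1, n4 stuck-at-1, n10 stuck-at-1.
Only n1 stuck-at-1 is consistent with every test.

n1 stuck-at-1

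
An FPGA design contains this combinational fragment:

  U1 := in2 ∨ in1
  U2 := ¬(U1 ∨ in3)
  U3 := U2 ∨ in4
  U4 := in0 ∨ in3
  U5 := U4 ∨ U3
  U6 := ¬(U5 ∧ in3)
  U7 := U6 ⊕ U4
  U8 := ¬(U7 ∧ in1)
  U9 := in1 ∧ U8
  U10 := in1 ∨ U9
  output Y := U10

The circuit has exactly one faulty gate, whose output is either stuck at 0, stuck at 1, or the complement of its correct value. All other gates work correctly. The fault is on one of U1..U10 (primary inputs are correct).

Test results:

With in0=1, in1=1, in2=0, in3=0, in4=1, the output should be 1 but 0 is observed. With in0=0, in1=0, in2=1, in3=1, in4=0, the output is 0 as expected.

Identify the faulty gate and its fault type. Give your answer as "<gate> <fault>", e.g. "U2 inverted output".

U10 stuck-at-0

Fault-free values for test 1 (in0=1, in1=1, in2=0, in3=0, in4=1): U1=1, U2=0, U3=1, U4=1, U5=1, U6=1, U7=0, U8=1, U9=1, U10=1, giving Y=1. Observed 0.
Test 1: faults giving observed 0 are {U10 stuck-at-0, U10 inverted output}.
Test 2 (in0=0, in1=0, in2=1, in3=1, in4=0): fault-free U1=1, U2=0, U3=0, U4=1, U5=1, U6=0, U7=1, U8=1, U9=0, U10=0 → 0; observed 0. Eliminates U10 inverted output.
Only U10 stuck-at-0 is consistent with every test.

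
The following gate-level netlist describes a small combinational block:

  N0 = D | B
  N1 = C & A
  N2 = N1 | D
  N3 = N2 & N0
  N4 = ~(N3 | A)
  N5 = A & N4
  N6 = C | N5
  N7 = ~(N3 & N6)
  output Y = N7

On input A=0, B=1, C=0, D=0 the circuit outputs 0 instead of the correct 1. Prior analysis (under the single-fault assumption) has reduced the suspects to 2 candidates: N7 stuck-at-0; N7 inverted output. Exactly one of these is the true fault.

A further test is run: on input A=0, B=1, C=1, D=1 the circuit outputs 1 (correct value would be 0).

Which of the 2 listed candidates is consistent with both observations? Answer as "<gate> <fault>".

N7 inverted output

Evaluate each candidate on input A=0, B=1, C=1, D=1:
  N7 stuck-at-0: N0=1, N1=0, N2=1, N3=1, N4=0, N5=0, N6=1, N7=0 [stuck-at-0] → 0 — eliminated
  N7 inverted output: N0=1, N1=0, N2=1, N3=1, N4=0, N5=0, N6=1, N7=1 [inverted output] → 1 — matches
Only N7 inverted output reproduces the observed 1.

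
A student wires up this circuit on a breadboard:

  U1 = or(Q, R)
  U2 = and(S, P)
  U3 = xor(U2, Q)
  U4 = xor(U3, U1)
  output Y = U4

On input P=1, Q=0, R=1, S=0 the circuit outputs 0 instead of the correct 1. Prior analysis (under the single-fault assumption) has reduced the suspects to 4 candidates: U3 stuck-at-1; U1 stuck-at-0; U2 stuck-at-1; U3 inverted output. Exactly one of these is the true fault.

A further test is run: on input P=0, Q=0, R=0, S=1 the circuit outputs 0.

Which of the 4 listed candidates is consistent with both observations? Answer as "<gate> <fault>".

Evaluate each candidate on input P=0, Q=0, R=0, S=1:
  U3 stuck-at-1: U1=0, U2=0, U3=1 [stuck-at-1], U4=1 → 1 — eliminated
  U1 stuck-at-0: U1=0 [stuck-at-0], U2=0, U3=0, U4=0 → 0 — matches
  U2 stuck-at-1: U1=0, U2=1 [stuck-at-1], U3=1, U4=1 → 1 — eliminated
  U3 inverted output: U1=0, U2=0, U3=1 [inverted output], U4=1 → 1 — eliminated
Only U1 stuck-at-0 reproduces the observed 0.

U1 stuck-at-0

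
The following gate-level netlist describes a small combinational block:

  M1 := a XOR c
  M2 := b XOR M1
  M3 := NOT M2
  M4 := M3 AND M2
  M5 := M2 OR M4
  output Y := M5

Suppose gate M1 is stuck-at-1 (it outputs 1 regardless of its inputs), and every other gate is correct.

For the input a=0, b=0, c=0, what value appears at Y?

Propagate with M1 forced: M1=1 [stuck-at-1], M2=1, M3=0, M4=0, M5=1.
So Y = 1. (Without the fault it would be 0.)

1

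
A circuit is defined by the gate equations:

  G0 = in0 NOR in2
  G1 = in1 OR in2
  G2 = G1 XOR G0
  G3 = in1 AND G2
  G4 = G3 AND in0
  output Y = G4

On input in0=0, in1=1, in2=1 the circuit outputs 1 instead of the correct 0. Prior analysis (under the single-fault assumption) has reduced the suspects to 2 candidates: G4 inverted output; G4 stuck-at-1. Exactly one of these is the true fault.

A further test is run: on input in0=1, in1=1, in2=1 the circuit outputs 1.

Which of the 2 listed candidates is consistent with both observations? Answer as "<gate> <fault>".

Evaluate each candidate on input in0=1, in1=1, in2=1:
  G4 inverted output: G0=0, G1=1, G2=1, G3=1, G4=0 [inverted output] → 0 — eliminated
  G4 stuck-at-1: G0=0, G1=1, G2=1, G3=1, G4=1 [stuck-at-1] → 1 — matches
Only G4 stuck-at-1 reproduces the observed 1.

G4 stuck-at-1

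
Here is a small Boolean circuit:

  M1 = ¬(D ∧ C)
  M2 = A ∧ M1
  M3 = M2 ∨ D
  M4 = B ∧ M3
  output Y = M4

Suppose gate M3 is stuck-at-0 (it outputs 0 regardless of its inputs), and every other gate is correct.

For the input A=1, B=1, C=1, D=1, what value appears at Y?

0

Propagate with M3 forced: M1=0, M2=0, M3=0 [stuck-at-0], M4=0.
So Y = 0. (Without the fault it would be 1.)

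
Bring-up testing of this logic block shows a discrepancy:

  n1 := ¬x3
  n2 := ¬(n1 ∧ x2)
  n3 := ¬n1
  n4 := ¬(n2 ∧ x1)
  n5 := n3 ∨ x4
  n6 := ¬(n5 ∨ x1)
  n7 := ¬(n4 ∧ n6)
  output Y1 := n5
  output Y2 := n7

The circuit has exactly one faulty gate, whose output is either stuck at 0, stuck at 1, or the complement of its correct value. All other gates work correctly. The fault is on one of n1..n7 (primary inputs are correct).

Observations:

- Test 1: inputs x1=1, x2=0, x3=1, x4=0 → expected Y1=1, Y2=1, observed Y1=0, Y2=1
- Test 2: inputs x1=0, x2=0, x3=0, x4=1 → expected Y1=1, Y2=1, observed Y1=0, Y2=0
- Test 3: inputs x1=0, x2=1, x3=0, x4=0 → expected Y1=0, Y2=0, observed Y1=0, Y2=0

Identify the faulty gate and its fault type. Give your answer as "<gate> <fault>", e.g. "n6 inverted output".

Fault-free values for test 1 (x1=1, x2=0, x3=1, x4=0): n1=0, n2=1, n3=1, n4=0, n5=1, n6=0, n7=1, giving Y1=1, Y2=1. Observed Y1=0, Y2=1.
Test 1: faults giving observed Y1=0, Y2=1 are {n1 stuck-at-1, n1 inverted output, n3 stuck-at-0, n3 inverted output, n5 stuck-at-0, n5 inverted output}.
Test 2 (x1=0, x2=0, x3=0, x4=1): fault-free n1=1, n2=1, n3=0, n4=1, n5=1, n6=0, n7=1 → Y1=1, Y2=1; observed Y1=0, Y2=0. Eliminates n1 stuck-at-1, n1 inverted output, n3 stuck-at-0, n3 inverted output.
Test 3 (x1=0, x2=1, x3=0, x4=0): fault-free n1=1, n2=0, n3=0, n4=1, n5=0, n6=1, n7=0 → Y1=0, Y2=0; observed Y1=0, Y2=0. Eliminates n5 inverted output.
Only n5 stuck-at-0 is consistent with every test.

n5 stuck-at-0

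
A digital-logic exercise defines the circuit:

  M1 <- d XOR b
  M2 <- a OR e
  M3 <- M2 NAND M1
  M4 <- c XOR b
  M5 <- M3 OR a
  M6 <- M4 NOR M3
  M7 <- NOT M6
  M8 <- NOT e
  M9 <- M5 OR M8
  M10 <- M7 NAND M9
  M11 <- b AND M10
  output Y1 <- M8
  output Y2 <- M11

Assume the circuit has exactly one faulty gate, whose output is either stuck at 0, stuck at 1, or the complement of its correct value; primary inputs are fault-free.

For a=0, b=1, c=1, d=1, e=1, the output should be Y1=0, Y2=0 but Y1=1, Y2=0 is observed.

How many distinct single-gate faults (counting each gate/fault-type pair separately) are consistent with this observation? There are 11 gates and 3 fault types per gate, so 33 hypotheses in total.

Fault-free: M1=0, M2=1, M3=1, M4=0, M5=1, M6=0, M7=1, M8=0, M9=1, M10=0, M11=0 → Y1=0, Y2=0. Observed Y1=1, Y2=0.
  M1: none of the 3 fault types match ✗
  M2: none of the 3 fault types match ✗
  M3: none of the 3 fault types match ✗
  M4: none of the 3 fault types match ✗
  M5: none of the 3 fault types match ✗
  M6: none of the 3 fault types match ✗
  M7: none of the 3 fault types match ✗
  M8: stuck-at-1, inverted output ✓; others ✗
  M9: none of the 3 fault types match ✗
  M10: none of the 3 fault types match ✗
  M11: none of the 3 fault types match ✗
Consistent faults: {M8 stuck-at-1, M8 inverted output} — 2 in all.

2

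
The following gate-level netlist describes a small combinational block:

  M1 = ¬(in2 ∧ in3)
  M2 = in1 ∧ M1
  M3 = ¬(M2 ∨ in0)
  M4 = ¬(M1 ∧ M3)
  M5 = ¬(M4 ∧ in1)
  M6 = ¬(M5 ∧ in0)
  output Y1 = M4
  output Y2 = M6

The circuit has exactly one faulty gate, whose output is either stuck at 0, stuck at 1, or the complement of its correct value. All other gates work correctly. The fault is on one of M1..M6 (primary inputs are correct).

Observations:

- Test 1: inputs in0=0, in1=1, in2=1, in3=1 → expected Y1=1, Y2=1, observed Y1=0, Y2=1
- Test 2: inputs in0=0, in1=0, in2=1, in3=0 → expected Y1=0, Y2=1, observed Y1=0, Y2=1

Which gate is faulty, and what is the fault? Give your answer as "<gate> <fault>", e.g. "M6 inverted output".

Fault-free values for test 1 (in0=0, in1=1, in2=1, in3=1): M1=0, M2=0, M3=1, M4=1, M5=0, M6=1, giving Y1=1, Y2=1. Observed Y1=0, Y2=1.
Test 1: faults giving observed Y1=0, Y2=1 are {M4 stuck-at-0, M4 inverted output}.
Test 2 (in0=0, in1=0, in2=1, in3=0): fault-free M1=1, M2=0, M3=1, M4=0, M5=1, M6=1 → Y1=0, Y2=1; observed Y1=0, Y2=1. Eliminates M4 inverted output.
Only M4 stuck-at-0 is consistent with every test.

M4 stuck-at-0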